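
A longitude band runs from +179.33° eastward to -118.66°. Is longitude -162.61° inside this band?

Yes

Band width going east from +179.33° to -118.66°: ((-118.66 − 179.33) mod 360) = 62.01°.
Offset of -162.61° east of the west edge: ((-162.61 − 179.33) mod 360) = 18.06°.
18.06° ≤ 62.01° ⇒ inside.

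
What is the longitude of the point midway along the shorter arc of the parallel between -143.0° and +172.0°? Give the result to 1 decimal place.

Signed shortest Δλ from -143.0° to +172.0° is -45.0°.
Midpoint longitude = -143.0° + (-45.0°)/2 = -143.0° − 22.5° = -165.5°.
(The naïve average (-143.0 + +172.0)/2 = 14.5° is on the wrong side of the globe.)

-165.5°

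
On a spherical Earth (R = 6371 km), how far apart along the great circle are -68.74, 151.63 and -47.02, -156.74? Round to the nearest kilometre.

3709 km

Δλ = -156.74 − 151.63 = -308.37°; wrapped into (−180°, 180°]: 51.63°.
Δφ = -47.02 − -68.74 = 21.72°.
a = sin²(Δφ/2) + cos φ₁ · cos φ₂ · sin²(Δλ/2) = 0.082375.
c = 2·atan2(√a, √(1−a)) = 0.58221 rad → d = 6371·c ≈ 3709.26 km.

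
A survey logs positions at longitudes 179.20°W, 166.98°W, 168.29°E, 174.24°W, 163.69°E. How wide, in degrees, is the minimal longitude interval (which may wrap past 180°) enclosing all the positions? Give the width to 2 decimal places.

29.33°

Sort the longitudes: -179.20°, -174.24°, -166.98°, +163.69°, +168.29°.
Eastward gaps between consecutive values (wrapping around): 4.96°, 7.26°, 330.67°, 4.60°, 12.51°.
Largest gap = 330.67° ⇒ minimal covering band is its complement: 360° − 330.67° = 29.33°.
Band runs from +163.69° eastward to -166.98°, crossing the antimeridian.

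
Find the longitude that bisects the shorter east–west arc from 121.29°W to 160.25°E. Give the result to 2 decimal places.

160.52°W

Signed shortest Δλ from -121.29° to +160.25° is -78.46°.
Midpoint longitude = -121.29° + (-78.46°)/2 = -121.29° − 39.23° = -160.52°.
(The naïve average (-121.29 + +160.25)/2 = 19.48° is on the wrong side of the globe.)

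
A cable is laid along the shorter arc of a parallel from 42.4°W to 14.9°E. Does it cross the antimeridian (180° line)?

No

Signed shortest Δλ = ((14.9 − -42.4 + 180) mod 360) − 180 = 57.3°.
Going east by 57.3° from -42.4° reaches +14.9° without touching 180°.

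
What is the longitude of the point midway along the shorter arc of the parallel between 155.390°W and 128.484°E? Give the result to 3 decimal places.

Signed shortest Δλ from -155.390° to +128.484° is -76.126°.
Midpoint longitude = -155.390° + (-76.126°)/2 = -155.390° − 38.063° = -193.453°.
Normalise into (−180°, 180°]: +166.547°.
(The naïve average (-155.390 + +128.484)/2 = -13.453° is on the wrong side of the globe.)

166.547°E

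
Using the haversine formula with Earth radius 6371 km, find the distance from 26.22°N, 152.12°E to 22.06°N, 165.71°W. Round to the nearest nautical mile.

2314 nmi

Δλ = -165.71 − 152.12 = -317.83°; wrapped into (−180°, 180°]: 42.17°.
Δφ = 22.06 − 26.22 = -4.16°.
a = sin²(Δφ/2) + cos φ₁ · cos φ₂ · sin²(Δλ/2) = 0.108922.
c = 2·atan2(√a, √(1−a)) = 0.67268 rad → d = 6371·c ≈ 4285.64 km ≈ 2314.06 nmi.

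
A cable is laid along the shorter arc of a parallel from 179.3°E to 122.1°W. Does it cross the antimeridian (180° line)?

Yes

Naïve |-122.1 − 179.3| = 301.4° > 180°, so the shorter arc goes the other way round — across 180°.
Signed shortest Δλ = ((-122.1 − 179.3 + 180) mod 360) − 180 = 58.6°.
Going east by 58.6° from +179.3° passes through 180° before reaching -122.1°.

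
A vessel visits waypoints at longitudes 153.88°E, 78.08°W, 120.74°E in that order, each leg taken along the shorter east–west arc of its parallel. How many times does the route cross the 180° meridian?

2

Leg 1: +153.88° → -78.08°, shortest Δλ = 128.04° (east) — crosses 180°.
Leg 2: -78.08° → +120.74°, shortest Δλ = -161.18° (west) — crosses 180°.
Total crossings: 2.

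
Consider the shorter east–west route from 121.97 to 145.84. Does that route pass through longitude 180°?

No

Signed shortest Δλ = ((145.84 − 121.97 + 180) mod 360) − 180 = 23.87°.
Going east by 23.87° from +121.97° reaches +145.84° without touching 180°.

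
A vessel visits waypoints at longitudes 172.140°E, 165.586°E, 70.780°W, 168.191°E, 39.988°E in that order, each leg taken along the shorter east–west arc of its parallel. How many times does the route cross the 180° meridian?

2

Leg 1: +172.140° → +165.586°, shortest Δλ = -6.554° (west) — does not cross 180°.
Leg 2: +165.586° → -70.780°, shortest Δλ = 123.634° (east) — crosses 180°.
Leg 3: -70.780° → +168.191°, shortest Δλ = -121.029° (west) — crosses 180°.
Leg 4: +168.191° → +39.988°, shortest Δλ = -128.203° (west) — does not cross 180°.
Total crossings: 2.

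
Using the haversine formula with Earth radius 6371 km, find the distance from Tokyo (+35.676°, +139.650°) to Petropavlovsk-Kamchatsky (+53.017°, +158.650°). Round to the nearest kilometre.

2434 km

Δλ = 158.650 − 139.650 = 19.000°.
Δφ = 53.017 − 35.676 = 17.341°.
a = sin²(Δφ/2) + cos φ₁ · cos φ₂ · sin²(Δλ/2) = 0.036038.
c = 2·atan2(√a, √(1−a)) = 0.38199 rad → d = 6371·c ≈ 2433.67 km.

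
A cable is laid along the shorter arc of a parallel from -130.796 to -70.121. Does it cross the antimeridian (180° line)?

Signed shortest Δλ = ((-70.121 − -130.796 + 180) mod 360) − 180 = 60.675°.
Going east by 60.675° from -130.796° reaches -70.121° without touching 180°.

No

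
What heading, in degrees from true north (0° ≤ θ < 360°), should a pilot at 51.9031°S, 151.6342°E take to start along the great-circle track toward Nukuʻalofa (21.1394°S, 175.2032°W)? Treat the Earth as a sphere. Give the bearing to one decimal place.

52.5°

Δλ = -175.2032 − 151.6342 = -326.8374°; wrapped into (−180°, 180°]: 33.1626°.
θ = atan2( sin Δλ · cos φ₂ , cos φ₁ · sin φ₂ − sin φ₁ · cos φ₂ · cos Δλ )
  = atan2(0.51021, 0.39194) = 52.468° → normalised to [0°, 360°): 52.468°.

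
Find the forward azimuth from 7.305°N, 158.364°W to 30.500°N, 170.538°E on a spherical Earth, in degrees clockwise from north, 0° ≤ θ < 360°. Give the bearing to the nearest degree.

313°

Δλ = 170.538 − -158.364 = 328.902°; wrapped into (−180°, 180°]: -31.098°.
θ = atan2( sin Δλ · cos φ₂ , cos φ₁ · sin φ₂ − sin φ₁ · cos φ₂ · cos Δλ )
  = atan2(-0.44503, 0.40961) = -47.374° → normalised to [0°, 360°): 312.626°.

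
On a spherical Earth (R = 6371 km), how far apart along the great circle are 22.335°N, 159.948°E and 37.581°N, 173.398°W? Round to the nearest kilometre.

3059 km

Δλ = -173.398 − 159.948 = -333.346°; wrapped into (−180°, 180°]: 26.654°.
Δφ = 37.581 − 22.335 = 15.246°.
a = sin²(Δφ/2) + cos φ₁ · cos φ₂ · sin²(Δλ/2) = 0.056546.
c = 2·atan2(√a, √(1−a)) = 0.48019 rad → d = 6371·c ≈ 3059.29 km.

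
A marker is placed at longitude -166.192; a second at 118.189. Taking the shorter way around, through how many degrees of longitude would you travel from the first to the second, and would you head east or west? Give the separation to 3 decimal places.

75.619° west

Raw difference: 118.189 − -166.192 = 284.381°.
Normalise into (−180°, 180°]: 284.381° − 360° = -75.619°.
Negative ⇒ the second point lies to the west; separation 75.619°.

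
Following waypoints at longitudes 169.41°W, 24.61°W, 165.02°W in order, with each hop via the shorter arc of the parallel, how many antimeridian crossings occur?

Leg 1: -169.41° → -24.61°, shortest Δλ = 144.8° (east) — does not cross 180°.
Leg 2: -24.61° → -165.02°, shortest Δλ = -140.41° (west) — does not cross 180°.
Total crossings: 0.

0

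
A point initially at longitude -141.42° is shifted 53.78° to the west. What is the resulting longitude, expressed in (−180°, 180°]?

Start at -141.42°; shift −53.78° → -195.20°.
-195.20° lies outside (−180°, 180°]; add 360° → +164.80°.

+164.80°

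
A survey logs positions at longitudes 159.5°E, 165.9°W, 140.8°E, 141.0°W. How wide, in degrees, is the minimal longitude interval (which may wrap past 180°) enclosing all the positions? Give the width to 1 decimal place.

Sort the longitudes: -165.9°, -141.0°, +140.8°, +159.5°.
Eastward gaps between consecutive values (wrapping around): 24.9°, 281.8°, 18.7°, 34.6°.
Largest gap = 281.8° ⇒ minimal covering band is its complement: 360° − 281.8° = 78.2°.
Band runs from +140.8° eastward to -141.0°, crossing the antimeridian.

78.2°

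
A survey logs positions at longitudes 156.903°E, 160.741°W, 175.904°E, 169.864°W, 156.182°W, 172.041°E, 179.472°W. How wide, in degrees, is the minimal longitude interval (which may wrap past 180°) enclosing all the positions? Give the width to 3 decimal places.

Sort the longitudes: -179.472°, -169.864°, -160.741°, -156.182°, +156.903°, +172.041°, +175.904°.
Eastward gaps between consecutive values (wrapping around): 9.608°, 9.123°, 4.559°, 313.085°, 15.138°, 3.863°, 4.624°.
Largest gap = 313.085° ⇒ minimal covering band is its complement: 360° − 313.085° = 46.915°.
Band runs from +156.903° eastward to -156.182°, crossing the antimeridian.

46.915°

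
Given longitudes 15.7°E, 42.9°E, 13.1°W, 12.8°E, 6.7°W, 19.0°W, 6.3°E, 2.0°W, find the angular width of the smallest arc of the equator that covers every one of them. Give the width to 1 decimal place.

Sort the longitudes: -19.0°, -13.1°, -6.7°, -2.0°, +6.3°, +12.8°, +15.7°, +42.9°.
Eastward gaps between consecutive values (wrapping around): 5.9°, 6.4°, 4.7°, 8.3°, 6.5°, 2.9°, 27.2°, 298.1°.
Largest gap = 298.1° ⇒ minimal covering band is its complement: 360° − 298.1° = 61.9°.
Band runs from -19.0° eastward to +42.9°.

61.9°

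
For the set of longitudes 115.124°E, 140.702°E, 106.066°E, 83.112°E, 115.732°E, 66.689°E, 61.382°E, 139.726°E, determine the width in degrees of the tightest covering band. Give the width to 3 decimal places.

79.320°

Sort the longitudes: +61.382°, +66.689°, +83.112°, +106.066°, +115.124°, +115.732°, +139.726°, +140.702°.
Eastward gaps between consecutive values (wrapping around): 5.307°, 16.423°, 22.954°, 9.058°, 0.608°, 23.994°, 0.976°, 280.680°.
Largest gap = 280.680° ⇒ minimal covering band is its complement: 360° − 280.680° = 79.320°.
Band runs from +61.382° eastward to +140.702°.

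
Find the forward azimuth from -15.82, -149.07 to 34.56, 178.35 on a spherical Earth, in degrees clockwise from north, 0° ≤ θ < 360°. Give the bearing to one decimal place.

Δλ = 178.35 − -149.07 = 327.42°; wrapped into (−180°, 180°]: -32.58°.
θ = atan2( sin Δλ · cos φ₂ , cos φ₁ · sin φ₂ − sin φ₁ · cos φ₂ · cos Δλ )
  = atan2(-0.44345, 0.73496) = -31.105° → normalised to [0°, 360°): 328.895°.

328.9°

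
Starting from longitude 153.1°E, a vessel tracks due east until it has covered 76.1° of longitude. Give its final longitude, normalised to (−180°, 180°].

Start at +153.1°; shift +76.1° → +229.2°.
+229.2° lies outside (−180°, 180°]; subtract 360° → -130.8°.

130.8°W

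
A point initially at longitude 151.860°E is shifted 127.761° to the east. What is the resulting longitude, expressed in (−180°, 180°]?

Start at +151.860°; shift +127.761° → +279.621°.
+279.621° lies outside (−180°, 180°]; subtract 360° → -80.379°.

80.379°W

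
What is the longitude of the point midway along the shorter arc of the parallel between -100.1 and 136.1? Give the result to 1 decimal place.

Signed shortest Δλ from -100.1° to +136.1° is -123.8°.
Midpoint longitude = -100.1° + (-123.8°)/2 = -100.1° − 61.9° = -162.0°.
(The naïve average (-100.1 + +136.1)/2 = 18.0° is on the wrong side of the globe.)

-162.0°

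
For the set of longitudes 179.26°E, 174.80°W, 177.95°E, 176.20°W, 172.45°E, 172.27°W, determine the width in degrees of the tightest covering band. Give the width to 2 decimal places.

15.28°

Sort the longitudes: -176.20°, -174.80°, -172.27°, +172.45°, +177.95°, +179.26°.
Eastward gaps between consecutive values (wrapping around): 1.40°, 2.53°, 344.72°, 5.50°, 1.31°, 4.54°.
Largest gap = 344.72° ⇒ minimal covering band is its complement: 360° − 344.72° = 15.28°.
Band runs from +172.45° eastward to -172.27°, crossing the antimeridian.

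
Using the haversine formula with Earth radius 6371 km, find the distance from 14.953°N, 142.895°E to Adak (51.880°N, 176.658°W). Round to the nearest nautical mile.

Δλ = -176.658 − 142.895 = -319.553°; wrapped into (−180°, 180°]: 40.447°.
Δφ = 51.880 − 14.953 = 36.927°.
a = sin²(Δφ/2) + cos φ₁ · cos φ₂ · sin²(Δλ/2) = 0.171568.
c = 2·atan2(√a, √(1−a)) = 0.85414 rad → d = 6371·c ≈ 5441.75 km ≈ 2938.31 nmi.

2938 nmi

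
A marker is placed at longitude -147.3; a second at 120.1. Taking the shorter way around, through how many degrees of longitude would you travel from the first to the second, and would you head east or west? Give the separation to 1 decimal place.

92.6° west

Raw difference: 120.1 − -147.3 = 267.4°.
Normalise into (−180°, 180°]: 267.4° − 360° = -92.6°.
Negative ⇒ the second point lies to the west; separation 92.6°.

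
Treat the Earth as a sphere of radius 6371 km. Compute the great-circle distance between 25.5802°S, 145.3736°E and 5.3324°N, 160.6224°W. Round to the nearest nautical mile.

Δλ = -160.6224 − 145.3736 = -305.9960°; wrapped into (−180°, 180°]: 54.0040°.
Δφ = 5.3324 − -25.5802 = 30.9126°.
a = sin²(Δφ/2) + cos φ₁ · cos φ₂ · sin²(Δλ/2) = 0.256150.
c = 2·atan2(√a, √(1−a)) = 1.06134 rad → d = 6371·c ≈ 6761.82 km ≈ 3651.09 nmi.

3651 nmi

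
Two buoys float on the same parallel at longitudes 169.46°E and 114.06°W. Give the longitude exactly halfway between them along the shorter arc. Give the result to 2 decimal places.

Signed shortest Δλ from +169.46° to -114.06° is +76.48°.
Midpoint longitude = +169.46° + (+76.48°)/2 = +169.46° + 38.24° = +207.70°.
Normalise into (−180°, 180°]: -152.30°.
(The naïve average (+169.46 + -114.06)/2 = 27.7° is on the wrong side of the globe.)

152.30°W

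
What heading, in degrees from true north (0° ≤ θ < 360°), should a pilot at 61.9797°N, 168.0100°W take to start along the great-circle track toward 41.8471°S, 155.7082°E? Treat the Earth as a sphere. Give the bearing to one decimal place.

Δλ = 155.7082 − -168.0100 = 323.7182°; wrapped into (−180°, 180°]: -36.2818°.
θ = atan2( sin Δλ · cos φ₂ , cos φ₁ · sin φ₂ − sin φ₁ · cos φ₂ · cos Δλ )
  = atan2(-0.44082, -0.84352) = -152.409° → normalised to [0°, 360°): 207.591°.

207.6°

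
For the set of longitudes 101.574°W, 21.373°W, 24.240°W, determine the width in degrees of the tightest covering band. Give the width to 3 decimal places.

Sort the longitudes: -101.574°, -24.240°, -21.373°.
Eastward gaps between consecutive values (wrapping around): 77.334°, 2.867°, 279.799°.
Largest gap = 279.799° ⇒ minimal covering band is its complement: 360° − 279.799° = 80.201°.
Band runs from -101.574° eastward to -21.373°.

80.201°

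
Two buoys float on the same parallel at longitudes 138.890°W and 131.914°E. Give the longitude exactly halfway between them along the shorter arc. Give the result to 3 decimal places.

176.512°E

Signed shortest Δλ from -138.890° to +131.914° is -89.196°.
Midpoint longitude = -138.890° + (-89.196°)/2 = -138.890° − 44.598° = -183.488°.
Normalise into (−180°, 180°]: +176.512°.
(The naïve average (-138.890 + +131.914)/2 = -3.488° is on the wrong side of the globe.)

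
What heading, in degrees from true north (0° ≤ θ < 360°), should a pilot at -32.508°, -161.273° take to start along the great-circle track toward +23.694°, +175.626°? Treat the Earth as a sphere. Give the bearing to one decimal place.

Δλ = 175.626 − -161.273 = 336.899°; wrapped into (−180°, 180°]: -23.101°.
θ = atan2( sin Δλ · cos φ₂ , cos φ₁ · sin φ₂ − sin φ₁ · cos φ₂ · cos Δλ )
  = atan2(-0.35928, 0.79154) = -24.413° → normalised to [0°, 360°): 335.587°.

335.6°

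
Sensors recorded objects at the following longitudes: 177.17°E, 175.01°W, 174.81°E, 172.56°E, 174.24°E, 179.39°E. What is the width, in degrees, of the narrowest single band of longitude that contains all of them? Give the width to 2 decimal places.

12.43°

Sort the longitudes: -175.01°, +172.56°, +174.24°, +174.81°, +177.17°, +179.39°.
Eastward gaps between consecutive values (wrapping around): 347.57°, 1.68°, 0.57°, 2.36°, 2.22°, 5.60°.
Largest gap = 347.57° ⇒ minimal covering band is its complement: 360° − 347.57° = 12.43°.
Band runs from +172.56° eastward to -175.01°, crossing the antimeridian.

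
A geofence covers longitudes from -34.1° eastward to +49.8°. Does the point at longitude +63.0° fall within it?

Band width going east from -34.1° to +49.8°: ((49.8 − -34.1) mod 360) = 83.9°.
Offset of +63.0° east of the west edge: ((63.0 − -34.1) mod 360) = 97.1°.
97.1° > 83.9° ⇒ outside.

No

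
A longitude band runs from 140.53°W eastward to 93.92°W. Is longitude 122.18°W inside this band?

Yes

Band width going east from -140.53° to -93.92°: ((-93.92 − -140.53) mod 360) = 46.61°.
Offset of -122.18° east of the west edge: ((-122.18 − -140.53) mod 360) = 18.35°.
18.35° ≤ 46.61° ⇒ inside.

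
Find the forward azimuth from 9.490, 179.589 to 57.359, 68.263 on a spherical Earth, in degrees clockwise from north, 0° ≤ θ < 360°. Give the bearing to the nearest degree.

Δλ = 68.263 − 179.589 = -111.326°.
θ = atan2( sin Δλ · cos φ₂ , cos φ₁ · sin φ₂ − sin φ₁ · cos φ₂ · cos Δλ )
  = atan2(-0.50244, 0.86288) = -30.211° → normalised to [0°, 360°): 329.789°.

330°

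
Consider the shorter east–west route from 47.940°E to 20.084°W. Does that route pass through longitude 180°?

No

Signed shortest Δλ = ((-20.084 − 47.940 + 180) mod 360) − 180 = -68.024°.
Going west by 68.024° from +47.940° reaches -20.084° without touching 180°.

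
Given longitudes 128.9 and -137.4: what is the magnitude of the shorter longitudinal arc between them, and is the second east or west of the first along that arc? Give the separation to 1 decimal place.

93.7° east

Raw difference: -137.4 − 128.9 = -266.3°.
Normalise into (−180°, 180°]: -266.3° + 360° = 93.7°.
Positive ⇒ the second point lies to the east; separation 93.7°.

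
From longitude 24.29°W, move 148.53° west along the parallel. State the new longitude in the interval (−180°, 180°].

172.82°W

Start at -24.29°; shift −148.53° → -172.82°.
-172.82° already lies in (−180°, 180°].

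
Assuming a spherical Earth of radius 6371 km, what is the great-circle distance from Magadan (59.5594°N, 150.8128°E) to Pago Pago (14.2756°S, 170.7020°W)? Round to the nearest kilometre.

Δλ = -170.7020 − 150.8128 = -321.5148°; wrapped into (−180°, 180°]: 38.4852°.
Δφ = -14.2756 − 59.5594 = -73.8350°.
a = sin²(Δφ/2) + cos φ₁ · cos φ₂ · sin²(Δλ/2) = 0.414128.
c = 2·atan2(√a, √(1−a)) = 1.39820 rad → d = 6371·c ≈ 8907.91 km.

8908 km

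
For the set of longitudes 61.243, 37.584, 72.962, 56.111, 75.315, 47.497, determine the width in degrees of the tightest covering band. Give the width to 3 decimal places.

37.731°

Sort the longitudes: +37.584°, +47.497°, +56.111°, +61.243°, +72.962°, +75.315°.
Eastward gaps between consecutive values (wrapping around): 9.913°, 8.614°, 5.132°, 11.719°, 2.353°, 322.269°.
Largest gap = 322.269° ⇒ minimal covering band is its complement: 360° − 322.269° = 37.731°.
Band runs from +37.584° eastward to +75.315°.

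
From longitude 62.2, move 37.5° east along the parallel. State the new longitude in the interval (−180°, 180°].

+99.7°

Start at +62.2°; shift +37.5° → +99.7°.
+99.7° already lies in (−180°, 180°].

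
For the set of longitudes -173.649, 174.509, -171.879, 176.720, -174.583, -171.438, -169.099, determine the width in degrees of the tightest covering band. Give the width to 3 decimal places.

Sort the longitudes: -174.583°, -173.649°, -171.879°, -171.438°, -169.099°, +174.509°, +176.720°.
Eastward gaps between consecutive values (wrapping around): 0.934°, 1.770°, 0.441°, 2.339°, 343.608°, 2.211°, 8.697°.
Largest gap = 343.608° ⇒ minimal covering band is its complement: 360° − 343.608° = 16.392°.
Band runs from +174.509° eastward to -169.099°, crossing the antimeridian.

16.392°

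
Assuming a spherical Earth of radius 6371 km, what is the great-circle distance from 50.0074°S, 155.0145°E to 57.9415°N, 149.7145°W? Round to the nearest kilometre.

13017 km

Δλ = -149.7145 − 155.0145 = -304.7290°; wrapped into (−180°, 180°]: 55.2710°.
Δφ = 57.9415 − -50.0074 = 107.9489°.
a = sin²(Δφ/2) + cos φ₁ · cos φ₂ · sin²(Δλ/2) = 0.727479.
c = 2·atan2(√a, √(1−a)) = 2.04312 rad → d = 6371·c ≈ 13016.73 km.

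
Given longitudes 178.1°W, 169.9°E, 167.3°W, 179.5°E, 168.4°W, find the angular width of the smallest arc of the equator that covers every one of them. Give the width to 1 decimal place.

Sort the longitudes: -178.1°, -168.4°, -167.3°, +169.9°, +179.5°.
Eastward gaps between consecutive values (wrapping around): 9.7°, 1.1°, 337.2°, 9.6°, 2.4°.
Largest gap = 337.2° ⇒ minimal covering band is its complement: 360° − 337.2° = 22.8°.
Band runs from +169.9° eastward to -167.3°, crossing the antimeridian.

22.8°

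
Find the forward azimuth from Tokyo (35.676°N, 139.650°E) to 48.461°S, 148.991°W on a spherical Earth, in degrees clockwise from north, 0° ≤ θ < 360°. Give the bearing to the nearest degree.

139°

Δλ = -148.991 − 139.650 = -288.641°; wrapped into (−180°, 180°]: 71.359°.
θ = atan2( sin Δλ · cos φ₂ , cos φ₁ · sin φ₂ − sin φ₁ · cos φ₂ · cos Δλ )
  = atan2(0.62834, -0.73165) = 139.344° → normalised to [0°, 360°): 139.344°.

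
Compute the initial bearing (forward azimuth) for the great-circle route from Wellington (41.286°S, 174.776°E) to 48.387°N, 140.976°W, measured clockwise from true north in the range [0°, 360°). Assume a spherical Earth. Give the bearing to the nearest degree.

Δλ = -140.976 − 174.776 = -315.752°; wrapped into (−180°, 180°]: 44.248°.
θ = atan2( sin Δλ · cos φ₂ , cos φ₁ · sin φ₂ − sin φ₁ · cos φ₂ · cos Δλ )
  = atan2(0.46338, 0.87568) = 27.886° → normalised to [0°, 360°): 27.886°.

28°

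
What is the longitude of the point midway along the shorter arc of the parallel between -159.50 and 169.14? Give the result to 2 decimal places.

Signed shortest Δλ from -159.50° to +169.14° is -31.36°.
Midpoint longitude = -159.50° + (-31.36°)/2 = -159.50° − 15.68° = -175.18°.
(The naïve average (-159.50 + +169.14)/2 = 4.82° is on the wrong side of the globe.)

-175.18°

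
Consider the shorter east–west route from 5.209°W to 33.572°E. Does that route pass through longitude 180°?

Signed shortest Δλ = ((33.572 − -5.209 + 180) mod 360) − 180 = 38.781°.
Going east by 38.781° from -5.209° reaches +33.572° without touching 180°.

No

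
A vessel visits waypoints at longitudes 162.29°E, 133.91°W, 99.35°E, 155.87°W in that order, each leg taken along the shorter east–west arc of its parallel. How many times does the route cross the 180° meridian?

Leg 1: +162.29° → -133.91°, shortest Δλ = 63.8° (east) — crosses 180°.
Leg 2: -133.91° → +99.35°, shortest Δλ = -126.74° (west) — crosses 180°.
Leg 3: +99.35° → -155.87°, shortest Δλ = 104.78° (east) — crosses 180°.
Total crossings: 3.

3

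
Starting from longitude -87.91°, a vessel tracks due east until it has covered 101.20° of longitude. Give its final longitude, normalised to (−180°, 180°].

Start at -87.91°; shift +101.20° → +13.29°.
+13.29° already lies in (−180°, 180°].

+13.29°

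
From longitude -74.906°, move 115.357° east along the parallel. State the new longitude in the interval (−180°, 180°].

Start at -74.906°; shift +115.357° → +40.451°.
+40.451° already lies in (−180°, 180°].

+40.451°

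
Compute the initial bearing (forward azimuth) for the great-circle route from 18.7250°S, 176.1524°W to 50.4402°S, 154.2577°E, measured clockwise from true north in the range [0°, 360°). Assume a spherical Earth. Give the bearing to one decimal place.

Δλ = 154.2577 − -176.1524 = 330.4101°; wrapped into (−180°, 180°]: -29.5899°.
θ = atan2( sin Δλ · cos φ₂ , cos φ₁ · sin φ₂ − sin φ₁ · cos φ₂ · cos Δλ )
  = atan2(-0.31449, -0.55236) = -150.345° → normalised to [0°, 360°): 209.655°.

209.7°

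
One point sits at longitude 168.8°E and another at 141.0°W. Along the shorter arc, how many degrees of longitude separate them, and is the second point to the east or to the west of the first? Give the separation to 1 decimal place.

50.2° east

Raw difference: -141.0 − 168.8 = -309.8°.
Normalise into (−180°, 180°]: -309.8° + 360° = 50.2°.
Positive ⇒ the second point lies to the east; separation 50.2°.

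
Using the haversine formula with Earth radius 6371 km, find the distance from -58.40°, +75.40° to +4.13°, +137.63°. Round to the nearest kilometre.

Δλ = 137.63 − 75.40 = 62.23°.
Δφ = 4.13 − -58.40 = 62.53°.
a = sin²(Δφ/2) + cos φ₁ · cos φ₂ · sin²(Δλ/2) = 0.408919.
c = 2·atan2(√a, √(1−a)) = 1.38761 rad → d = 6371·c ≈ 8840.47 km.

8840 km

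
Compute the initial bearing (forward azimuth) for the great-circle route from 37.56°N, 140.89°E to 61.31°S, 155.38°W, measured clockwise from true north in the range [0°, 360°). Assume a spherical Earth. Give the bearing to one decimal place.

Δλ = -155.38 − 140.89 = -296.27°; wrapped into (−180°, 180°]: 63.73°.
θ = atan2( sin Δλ · cos φ₂ , cos φ₁ · sin φ₂ − sin φ₁ · cos φ₂ · cos Δλ )
  = atan2(0.43049, -0.82492) = 152.442° → normalised to [0°, 360°): 152.442°.

152.4°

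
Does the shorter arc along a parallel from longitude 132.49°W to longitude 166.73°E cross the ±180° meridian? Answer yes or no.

Yes

Naïve |166.73 − -132.49| = 299.22° > 180°, so the shorter arc goes the other way round — across 180°.
Signed shortest Δλ = ((166.73 − -132.49 + 180) mod 360) − 180 = -60.78°.
Going west by 60.78° from -132.49° passes through 180° before reaching +166.73°.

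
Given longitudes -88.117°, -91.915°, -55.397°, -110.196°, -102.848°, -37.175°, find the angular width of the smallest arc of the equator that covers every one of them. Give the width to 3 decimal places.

Sort the longitudes: -110.196°, -102.848°, -91.915°, -88.117°, -55.397°, -37.175°.
Eastward gaps between consecutive values (wrapping around): 7.348°, 10.933°, 3.798°, 32.720°, 18.222°, 286.979°.
Largest gap = 286.979° ⇒ minimal covering band is its complement: 360° − 286.979° = 73.021°.
Band runs from -110.196° eastward to -37.175°.

73.021°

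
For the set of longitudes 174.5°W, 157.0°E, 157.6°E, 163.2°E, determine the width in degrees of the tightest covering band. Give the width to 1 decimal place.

Sort the longitudes: -174.5°, +157.0°, +157.6°, +163.2°.
Eastward gaps between consecutive values (wrapping around): 331.5°, 0.6°, 5.6°, 22.3°.
Largest gap = 331.5° ⇒ minimal covering band is its complement: 360° − 331.5° = 28.5°.
Band runs from +157.0° eastward to -174.5°, crossing the antimeridian.

28.5°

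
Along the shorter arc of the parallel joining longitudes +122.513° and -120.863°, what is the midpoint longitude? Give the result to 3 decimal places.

-179.175°

Signed shortest Δλ from +122.513° to -120.863° is +116.624°.
Midpoint longitude = +122.513° + (+116.624°)/2 = +122.513° + 58.312° = +180.825°.
Normalise into (−180°, 180°]: -179.175°.
(The naïve average (+122.513 + -120.863)/2 = 0.825° is on the wrong side of the globe.)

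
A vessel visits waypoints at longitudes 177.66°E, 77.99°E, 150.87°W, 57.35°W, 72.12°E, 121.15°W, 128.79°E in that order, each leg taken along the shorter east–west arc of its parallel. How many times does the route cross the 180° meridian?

Leg 1: +177.66° → +77.99°, shortest Δλ = -99.67° (west) — does not cross 180°.
Leg 2: +77.99° → -150.87°, shortest Δλ = 131.14° (east) — crosses 180°.
Leg 3: -150.87° → -57.35°, shortest Δλ = 93.52° (east) — does not cross 180°.
Leg 4: -57.35° → +72.12°, shortest Δλ = 129.47° (east) — does not cross 180°.
Leg 5: +72.12° → -121.15°, shortest Δλ = 166.73° (east) — crosses 180°.
Leg 6: -121.15° → +128.79°, shortest Δλ = -110.06° (west) — crosses 180°.
Total crossings: 3.

3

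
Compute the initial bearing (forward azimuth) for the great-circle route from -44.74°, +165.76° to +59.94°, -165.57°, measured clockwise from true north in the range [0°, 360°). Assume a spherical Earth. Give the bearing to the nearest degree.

15°

Δλ = -165.57 − 165.76 = -331.33°; wrapped into (−180°, 180°]: 28.67°.
θ = atan2( sin Δλ · cos φ₂ , cos φ₁ · sin φ₂ − sin φ₁ · cos φ₂ · cos Δλ )
  = atan2(0.24032, 0.92413) = 14.577° → normalised to [0°, 360°): 14.577°.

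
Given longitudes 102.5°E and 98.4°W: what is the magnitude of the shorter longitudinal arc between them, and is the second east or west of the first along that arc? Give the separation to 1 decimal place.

Raw difference: -98.4 − 102.5 = -200.9°.
Normalise into (−180°, 180°]: -200.9° + 360° = 159.1°.
Positive ⇒ the second point lies to the east; separation 159.1°.

159.1° east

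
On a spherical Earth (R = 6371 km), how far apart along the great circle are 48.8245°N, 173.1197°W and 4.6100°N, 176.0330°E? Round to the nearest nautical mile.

2712 nmi

Δλ = 176.0330 − -173.1197 = 349.1527°; wrapped into (−180°, 180°]: -10.8473°.
Δφ = 4.6100 − 48.8245 = -44.2145°.
a = sin²(Δφ/2) + cos φ₁ · cos φ₂ · sin²(Δλ/2) = 0.147496.
c = 2·atan2(√a, √(1−a)) = 0.78836 rad → d = 6371·c ≈ 5022.65 km ≈ 2712.01 nmi.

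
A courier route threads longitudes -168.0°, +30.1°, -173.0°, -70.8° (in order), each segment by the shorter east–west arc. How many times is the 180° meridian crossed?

2

Leg 1: -168.0° → +30.1°, shortest Δλ = -161.9° (west) — crosses 180°.
Leg 2: +30.1° → -173.0°, shortest Δλ = 156.9° (east) — crosses 180°.
Leg 3: -173.0° → -70.8°, shortest Δλ = 102.2° (east) — does not cross 180°.
Total crossings: 2.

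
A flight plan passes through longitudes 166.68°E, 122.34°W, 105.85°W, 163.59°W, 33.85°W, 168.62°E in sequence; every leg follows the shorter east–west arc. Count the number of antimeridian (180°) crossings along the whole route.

Leg 1: +166.68° → -122.34°, shortest Δλ = 70.98° (east) — crosses 180°.
Leg 2: -122.34° → -105.85°, shortest Δλ = 16.49° (east) — does not cross 180°.
Leg 3: -105.85° → -163.59°, shortest Δλ = -57.74° (west) — does not cross 180°.
Leg 4: -163.59° → -33.85°, shortest Δλ = 129.74° (east) — does not cross 180°.
Leg 5: -33.85° → +168.62°, shortest Δλ = -157.53° (west) — crosses 180°.
Total crossings: 2.

2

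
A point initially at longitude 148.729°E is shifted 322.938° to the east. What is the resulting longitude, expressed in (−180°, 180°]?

111.667°E

Start at +148.729°; shift +322.938° → +471.667°.
+471.667° lies outside (−180°, 180°]; subtract 360° → +111.667°.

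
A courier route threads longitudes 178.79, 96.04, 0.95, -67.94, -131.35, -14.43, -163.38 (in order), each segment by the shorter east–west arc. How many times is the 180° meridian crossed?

0

Leg 1: +178.79° → +96.04°, shortest Δλ = -82.75° (west) — does not cross 180°.
Leg 2: +96.04° → +0.95°, shortest Δλ = -95.09° (west) — does not cross 180°.
Leg 3: +0.95° → -67.94°, shortest Δλ = -68.89° (west) — does not cross 180°.
Leg 4: -67.94° → -131.35°, shortest Δλ = -63.41° (west) — does not cross 180°.
Leg 5: -131.35° → -14.43°, shortest Δλ = 116.92° (east) — does not cross 180°.
Leg 6: -14.43° → -163.38°, shortest Δλ = -148.95° (west) — does not cross 180°.
Total crossings: 0.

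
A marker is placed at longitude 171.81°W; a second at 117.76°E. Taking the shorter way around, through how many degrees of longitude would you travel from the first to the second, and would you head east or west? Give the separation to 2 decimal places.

70.43° west

Raw difference: 117.76 − -171.81 = 289.57°.
Normalise into (−180°, 180°]: 289.57° − 360° = -70.43°.
Negative ⇒ the second point lies to the west; separation 70.43°.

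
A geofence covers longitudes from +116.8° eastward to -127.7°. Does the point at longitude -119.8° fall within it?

No

Band width going east from +116.8° to -127.7°: ((-127.7 − 116.8) mod 360) = 115.5°.
Offset of -119.8° east of the west edge: ((-119.8 − 116.8) mod 360) = 123.4°.
123.4° > 115.5° ⇒ outside.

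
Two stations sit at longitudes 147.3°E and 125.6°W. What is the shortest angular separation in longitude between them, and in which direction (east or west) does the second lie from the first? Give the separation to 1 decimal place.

Raw difference: -125.6 − 147.3 = -272.9°.
Normalise into (−180°, 180°]: -272.9° + 360° = 87.1°.
Positive ⇒ the second point lies to the east; separation 87.1°.

87.1° east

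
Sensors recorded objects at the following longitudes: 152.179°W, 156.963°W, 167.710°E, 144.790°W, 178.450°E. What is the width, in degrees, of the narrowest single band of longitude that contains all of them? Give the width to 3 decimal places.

Sort the longitudes: -156.963°, -152.179°, -144.790°, +167.710°, +178.450°.
Eastward gaps between consecutive values (wrapping around): 4.784°, 7.389°, 312.500°, 10.740°, 24.587°.
Largest gap = 312.500° ⇒ minimal covering band is its complement: 360° − 312.500° = 47.500°.
Band runs from +167.710° eastward to -144.790°, crossing the antimeridian.

47.500°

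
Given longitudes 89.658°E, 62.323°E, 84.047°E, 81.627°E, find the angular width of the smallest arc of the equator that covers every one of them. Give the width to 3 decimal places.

Sort the longitudes: +62.323°, +81.627°, +84.047°, +89.658°.
Eastward gaps between consecutive values (wrapping around): 19.304°, 2.420°, 5.611°, 332.665°.
Largest gap = 332.665° ⇒ minimal covering band is its complement: 360° − 332.665° = 27.335°.
Band runs from +62.323° eastward to +89.658°.

27.335°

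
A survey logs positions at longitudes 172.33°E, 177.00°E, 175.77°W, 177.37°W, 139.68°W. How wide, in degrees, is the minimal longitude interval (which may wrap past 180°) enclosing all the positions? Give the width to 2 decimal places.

Sort the longitudes: -177.37°, -175.77°, -139.68°, +172.33°, +177.00°.
Eastward gaps between consecutive values (wrapping around): 1.60°, 36.09°, 312.01°, 4.67°, 5.63°.
Largest gap = 312.01° ⇒ minimal covering band is its complement: 360° − 312.01° = 47.99°.
Band runs from +172.33° eastward to -139.68°, crossing the antimeridian.

47.99°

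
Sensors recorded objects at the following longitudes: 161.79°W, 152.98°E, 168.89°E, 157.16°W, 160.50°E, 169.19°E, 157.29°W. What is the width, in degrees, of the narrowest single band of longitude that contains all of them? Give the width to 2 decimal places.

Sort the longitudes: -161.79°, -157.29°, -157.16°, +152.98°, +160.50°, +168.89°, +169.19°.
Eastward gaps between consecutive values (wrapping around): 4.50°, 0.13°, 310.14°, 7.52°, 8.39°, 0.30°, 29.02°.
Largest gap = 310.14° ⇒ minimal covering band is its complement: 360° − 310.14° = 49.86°.
Band runs from +152.98° eastward to -157.16°, crossing the antimeridian.

49.86°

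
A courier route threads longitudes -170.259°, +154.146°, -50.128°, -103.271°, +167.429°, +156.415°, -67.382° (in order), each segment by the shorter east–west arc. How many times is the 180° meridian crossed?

4

Leg 1: -170.259° → +154.146°, shortest Δλ = -35.595° (west) — crosses 180°.
Leg 2: +154.146° → -50.128°, shortest Δλ = 155.726° (east) — crosses 180°.
Leg 3: -50.128° → -103.271°, shortest Δλ = -53.143° (west) — does not cross 180°.
Leg 4: -103.271° → +167.429°, shortest Δλ = -89.3° (west) — crosses 180°.
Leg 5: +167.429° → +156.415°, shortest Δλ = -11.014° (west) — does not cross 180°.
Leg 6: +156.415° → -67.382°, shortest Δλ = 136.203° (east) — crosses 180°.
Total crossings: 4.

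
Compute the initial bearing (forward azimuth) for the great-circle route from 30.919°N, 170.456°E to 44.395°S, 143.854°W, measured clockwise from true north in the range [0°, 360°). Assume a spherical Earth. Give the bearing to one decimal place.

149.2°

Δλ = -143.854 − 170.456 = -314.310°; wrapped into (−180°, 180°]: 45.690°.
θ = atan2( sin Δλ · cos φ₂ , cos φ₁ · sin φ₂ − sin φ₁ · cos φ₂ · cos Δλ )
  = atan2(0.51130, -0.85665) = 149.169° → normalised to [0°, 360°): 149.169°.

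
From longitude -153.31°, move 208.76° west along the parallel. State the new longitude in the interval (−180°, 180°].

-2.07°

Start at -153.31°; shift −208.76° → -362.07°.
-362.07° lies outside (−180°, 180°]; add 360° → -2.07°.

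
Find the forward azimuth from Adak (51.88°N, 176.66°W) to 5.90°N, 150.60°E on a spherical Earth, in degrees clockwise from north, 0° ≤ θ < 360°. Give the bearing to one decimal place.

222.1°

Δλ = 150.60 − -176.66 = 327.26°; wrapped into (−180°, 180°]: -32.74°.
θ = atan2( sin Δλ · cos φ₂ , cos φ₁ · sin φ₂ − sin φ₁ · cos φ₂ · cos Δλ )
  = atan2(-0.53796, -0.59478) = -137.871° → normalised to [0°, 360°): 222.129°.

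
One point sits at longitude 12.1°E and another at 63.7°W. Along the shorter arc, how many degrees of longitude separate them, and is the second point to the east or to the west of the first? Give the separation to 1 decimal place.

75.8° west

Raw difference: -63.7 − 12.1 = -75.8°.
Normalise into (−180°, 180°]: -75.8° stays -75.8°.
Negative ⇒ the second point lies to the west; separation 75.8°.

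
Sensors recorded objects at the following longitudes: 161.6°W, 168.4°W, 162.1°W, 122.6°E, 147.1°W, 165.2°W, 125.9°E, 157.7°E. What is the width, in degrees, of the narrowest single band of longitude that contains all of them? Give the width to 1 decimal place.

90.3°

Sort the longitudes: -168.4°, -165.2°, -162.1°, -161.6°, -147.1°, +122.6°, +125.9°, +157.7°.
Eastward gaps between consecutive values (wrapping around): 3.2°, 3.1°, 0.5°, 14.5°, 269.7°, 3.3°, 31.8°, 33.9°.
Largest gap = 269.7° ⇒ minimal covering band is its complement: 360° − 269.7° = 90.3°.
Band runs from +122.6° eastward to -147.1°, crossing the antimeridian.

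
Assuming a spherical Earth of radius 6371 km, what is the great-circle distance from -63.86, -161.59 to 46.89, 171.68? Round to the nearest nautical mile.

Δλ = 171.68 − -161.59 = 333.27°; wrapped into (−180°, 180°]: -26.73°.
Δφ = 46.89 − -63.86 = 110.75°.
a = sin²(Δφ/2) + cos φ₁ · cos φ₂ · sin²(Δλ/2) = 0.693233.
c = 2·atan2(√a, √(1−a)) = 1.96759 rad → d = 6371·c ≈ 12535.54 km ≈ 6768.65 nmi.

6769 nmi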